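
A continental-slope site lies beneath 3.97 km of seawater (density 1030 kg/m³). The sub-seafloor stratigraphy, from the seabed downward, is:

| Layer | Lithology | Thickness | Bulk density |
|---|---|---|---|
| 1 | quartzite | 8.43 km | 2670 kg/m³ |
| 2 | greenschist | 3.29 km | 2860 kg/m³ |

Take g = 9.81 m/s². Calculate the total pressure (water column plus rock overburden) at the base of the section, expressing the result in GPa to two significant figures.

0.35 GPa

seawater: 1030 kg/m³ × 9.81 m/s² × 3970 m = 4.011×10^7 Pa = 0.04011 GPa
quartzite: 2670 kg/m³ × 9.81 m/s² × 8430 m = 2.208×10^8 Pa = 0.2208 GPa
greenschist: 2860 kg/m³ × 9.81 m/s² × 3290 m = 9.231×10^7 Pa = 0.09231 GPa
Total = 0.04011 + 0.2208 + 0.09231 = 0.35322 GPa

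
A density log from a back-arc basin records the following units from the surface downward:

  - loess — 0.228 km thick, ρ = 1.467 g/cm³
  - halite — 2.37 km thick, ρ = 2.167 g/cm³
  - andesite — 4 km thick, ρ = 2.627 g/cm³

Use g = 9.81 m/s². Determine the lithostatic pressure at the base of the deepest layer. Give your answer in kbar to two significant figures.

1.6 kbar

loess: 1467 kg/m³ × 9.81 m/s² × 228 m = 3.281×10^6 Pa = 0.03281 kbar
halite: 2167 kg/m³ × 9.81 m/s² × 2370 m = 5.038×10^7 Pa = 0.5038 kbar
andesite: 2627 kg/m³ × 9.81 m/s² × 4000 m = 1.031×10^8 Pa = 1.031 kbar
Total = 0.03281 + 0.5038 + 1.031 = 1.5675 kbar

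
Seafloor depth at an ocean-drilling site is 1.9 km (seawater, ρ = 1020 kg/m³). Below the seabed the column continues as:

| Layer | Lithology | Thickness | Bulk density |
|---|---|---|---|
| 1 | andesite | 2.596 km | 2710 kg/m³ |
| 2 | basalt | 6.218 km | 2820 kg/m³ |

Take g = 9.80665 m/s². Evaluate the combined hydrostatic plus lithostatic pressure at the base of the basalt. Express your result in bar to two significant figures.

2600 bar

seawater: 1020 kg/m³ × 9.80665 m/s² × 1900 m = 1.901×10^7 Pa = 190.1 bar
andesite: 2710 kg/m³ × 9.80665 m/s² × 2596 m = 6.899×10^7 Pa = 689.9 bar
basalt: 2820 kg/m³ × 9.80665 m/s² × 6218 m = 1.720×10^8 Pa = 1720 bar
Total = 190.1 + 689.9 + 1720 = 2599.5 bar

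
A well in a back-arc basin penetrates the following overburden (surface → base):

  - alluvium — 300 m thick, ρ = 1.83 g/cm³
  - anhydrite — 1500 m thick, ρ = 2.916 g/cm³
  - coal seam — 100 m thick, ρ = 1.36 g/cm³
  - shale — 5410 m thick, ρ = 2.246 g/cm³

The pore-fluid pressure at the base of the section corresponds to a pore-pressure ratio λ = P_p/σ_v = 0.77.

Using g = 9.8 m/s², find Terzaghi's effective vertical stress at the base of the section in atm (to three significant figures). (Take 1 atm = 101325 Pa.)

383 atm

Overburden (lithostatic) stress σ_v:
alluvium: 1830 kg/m³ × 9.8 m/s² × 300 m = 5.380×10^6 Pa = 5.380 MPa
anhydrite: 2916 kg/m³ × 9.8 m/s² × 1500 m = 4.287×10^7 Pa = 42.87 MPa
coal seam: 1360 kg/m³ × 9.8 m/s² × 100 m = 1.333×10^6 Pa = 1.333 MPa
shale: 2246 kg/m³ × 9.8 m/s² × 5410 m = 1.191×10^8 Pa = 119.1 MPa
Total = 5.380 + 42.87 + 1.333 + 119.1 = 168.66 MPa
Pore pressure P_p = λ·σ_v = 0.77 × 168.7 MPa = 129.9 MPa
Effective stress σ' = σ_v − P_p = 168.7 − 129.9 = 38.791 MPa = 382.84 atm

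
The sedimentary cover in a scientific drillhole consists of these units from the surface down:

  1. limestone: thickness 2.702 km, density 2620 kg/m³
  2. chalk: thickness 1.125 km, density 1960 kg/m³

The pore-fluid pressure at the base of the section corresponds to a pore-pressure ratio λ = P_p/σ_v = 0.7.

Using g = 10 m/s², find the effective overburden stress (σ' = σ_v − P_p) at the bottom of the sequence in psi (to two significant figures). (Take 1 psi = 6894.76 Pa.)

Overburden (lithostatic) stress σ_v:
limestone: 2620 kg/m³ × 10 m/s² × 2702 m = 7.079×10^7 Pa = 70.79 MPa
chalk: 1960 kg/m³ × 10 m/s² × 1125 m = 2.205×10^7 Pa = 22.05 MPa
Total = 70.79 + 22.05 = 92.842 MPa
Pore pressure P_p = λ·σ_v = 0.7 × 92.84 MPa = 64.99 MPa
Effective stress σ' = σ_v − P_p = 92.84 − 64.99 = 27.853 MPa = 4039.7 psi

4000 psi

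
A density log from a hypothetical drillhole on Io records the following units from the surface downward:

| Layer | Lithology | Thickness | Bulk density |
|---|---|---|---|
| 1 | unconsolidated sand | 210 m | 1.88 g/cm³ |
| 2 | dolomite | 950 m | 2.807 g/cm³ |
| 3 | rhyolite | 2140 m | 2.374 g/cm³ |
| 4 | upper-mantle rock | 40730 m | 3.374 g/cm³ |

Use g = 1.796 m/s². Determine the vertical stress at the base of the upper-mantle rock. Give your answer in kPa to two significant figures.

unconsolidated sand: 1880 kg/m³ × 1.796 m/s² × 210 m = 7.091×10^5 Pa = 709.1 kPa
dolomite: 2807 kg/m³ × 1.796 m/s² × 950 m = 4.789×10^6 Pa = 4789 kPa
rhyolite: 2374 kg/m³ × 1.796 m/s² × 2140 m = 9.124×10^6 Pa = 9124 kPa
upper-mantle rock: 3374 kg/m³ × 1.796 m/s² × 40730 m = 2.468×10^8 Pa = 2.468×10^5 kPa
Total = 709.1 + 4789 + 9124 + 2.468×10^5 = 2.6143×10^5 kPa

260000 kPa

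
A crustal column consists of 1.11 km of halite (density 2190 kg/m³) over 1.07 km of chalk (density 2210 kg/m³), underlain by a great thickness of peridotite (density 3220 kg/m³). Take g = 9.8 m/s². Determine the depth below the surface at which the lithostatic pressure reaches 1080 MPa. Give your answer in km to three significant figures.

34.9 km

Pressure at base of upper layers: 2190×9.8×1110 + 2210×9.8×1070 = 4.700×10^7 Pa = 47.00 MPa
Remaining pressure to be supplied by peridotite: 1.080×10^9 − 4.700×10^7 = 1.033×10^9 Pa
Additional depth in peridotite = 1.033×10^9 Pa / (3220 kg/m³ × 9.8 m/s²) = 32736 m
Total depth = 2180 m + 32736 m = 34916 m
= 34.916 km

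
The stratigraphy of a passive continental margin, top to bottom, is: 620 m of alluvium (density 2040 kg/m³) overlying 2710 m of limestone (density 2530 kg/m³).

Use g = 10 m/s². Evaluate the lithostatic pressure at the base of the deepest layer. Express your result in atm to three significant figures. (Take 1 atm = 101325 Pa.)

801 atm

alluvium: 2040 kg/m³ × 10 m/s² × 620 m = 1.265×10^7 Pa = 124.8 atm
limestone: 2530 kg/m³ × 10 m/s² × 2710 m = 6.856×10^7 Pa = 676.7 atm
Total = 124.8 + 676.7 = 801.49 atm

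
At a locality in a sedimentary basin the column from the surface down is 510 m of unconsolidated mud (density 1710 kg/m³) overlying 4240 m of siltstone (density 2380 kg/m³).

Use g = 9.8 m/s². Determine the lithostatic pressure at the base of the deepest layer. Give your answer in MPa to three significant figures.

107 MPa

unconsolidated mud: 1710 kg/m³ × 9.8 m/s² × 510 m = 8.547×10^6 Pa = 8.547 MPa
siltstone: 2380 kg/m³ × 9.8 m/s² × 4240 m = 9.889×10^7 Pa = 98.89 MPa
Total = 8.547 + 98.89 = 107.44 MPa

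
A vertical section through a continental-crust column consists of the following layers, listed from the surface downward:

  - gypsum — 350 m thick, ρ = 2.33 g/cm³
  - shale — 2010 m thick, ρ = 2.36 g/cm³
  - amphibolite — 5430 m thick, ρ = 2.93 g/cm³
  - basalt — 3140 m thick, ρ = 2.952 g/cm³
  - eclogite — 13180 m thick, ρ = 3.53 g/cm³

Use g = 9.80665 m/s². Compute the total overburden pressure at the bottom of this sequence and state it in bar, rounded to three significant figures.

7580 bar

gypsum: 2330 kg/m³ × 9.80665 m/s² × 350 m = 7.997×10^6 Pa = 79.97 bar
shale: 2360 kg/m³ × 9.80665 m/s² × 2010 m = 4.652×10^7 Pa = 465.2 bar
amphibolite: 2930 kg/m³ × 9.80665 m/s² × 5430 m = 1.560×10^8 Pa = 1560 bar
basalt: 2952 kg/m³ × 9.80665 m/s² × 3140 m = 9.090×10^7 Pa = 909.0 bar
eclogite: 3530 kg/m³ × 9.80665 m/s² × 13180 m = 4.563×10^8 Pa = 4563 bar
Total = 79.97 + 465.2 + 1560 + 909.0 + 4563 = 7577.0 bar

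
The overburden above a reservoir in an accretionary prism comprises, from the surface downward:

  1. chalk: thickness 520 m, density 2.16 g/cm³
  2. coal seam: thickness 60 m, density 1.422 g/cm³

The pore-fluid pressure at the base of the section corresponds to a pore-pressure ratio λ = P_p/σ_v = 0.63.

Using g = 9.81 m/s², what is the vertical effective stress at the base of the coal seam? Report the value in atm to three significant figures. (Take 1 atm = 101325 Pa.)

Overburden (lithostatic) stress σ_v:
chalk: 2160 kg/m³ × 9.81 m/s² × 520 m = 1.102×10^7 Pa = 11.02 MPa
coal seam: 1422 kg/m³ × 9.81 m/s² × 60 m = 8.370×10^5 Pa = 0.8370 MPa
Total = 11.02 + 0.8370 = 11.856 MPa
Pore pressure P_p = λ·σ_v = 0.63 × 11.86 MPa = 7.469 MPa
Effective stress σ' = σ_v − P_p = 11.86 − 7.469 = 4.3866 MPa = 43.292 atm

43.3 atm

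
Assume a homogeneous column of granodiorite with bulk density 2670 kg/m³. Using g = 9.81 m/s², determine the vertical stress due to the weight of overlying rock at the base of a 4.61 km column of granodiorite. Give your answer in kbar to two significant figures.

granodiorite: 2670 kg/m³ × 9.81 m/s² × 4610 m = 1.207×10^8 Pa = 1.207 kbar

1.2 kbar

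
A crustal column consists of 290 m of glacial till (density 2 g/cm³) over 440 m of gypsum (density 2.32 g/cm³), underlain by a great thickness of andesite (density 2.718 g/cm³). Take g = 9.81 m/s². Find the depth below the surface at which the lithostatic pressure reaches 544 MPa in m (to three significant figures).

20500 m

Pressure at base of upper layers: 2000×9.81×290 + 2320×9.81×440 = 1.570×10^7 Pa = 15.70 MPa
Remaining pressure to be supplied by andesite: 5.440×10^8 − 1.570×10^7 = 5.283×10^8 Pa
Additional depth in andesite = 5.283×10^8 Pa / (2718 kg/m³ × 9.81 m/s²) = 19813 m
Total depth = 730 m + 19813 m = 20543 m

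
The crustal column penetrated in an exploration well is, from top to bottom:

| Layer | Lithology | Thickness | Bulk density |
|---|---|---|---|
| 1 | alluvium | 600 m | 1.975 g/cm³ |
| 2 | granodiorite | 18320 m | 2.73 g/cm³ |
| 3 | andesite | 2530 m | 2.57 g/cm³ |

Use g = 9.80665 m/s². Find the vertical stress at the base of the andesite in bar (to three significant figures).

alluvium: 1975 kg/m³ × 9.80665 m/s² × 600 m = 1.162×10^7 Pa = 116.2 bar
granodiorite: 2730 kg/m³ × 9.80665 m/s² × 18320 m = 4.905×10^8 Pa = 4905 bar
andesite: 2570 kg/m³ × 9.80665 m/s² × 2530 m = 6.376×10^7 Pa = 637.6 bar
Total = 116.2 + 4905 + 637.6 = 5658.5 bar

5660 bar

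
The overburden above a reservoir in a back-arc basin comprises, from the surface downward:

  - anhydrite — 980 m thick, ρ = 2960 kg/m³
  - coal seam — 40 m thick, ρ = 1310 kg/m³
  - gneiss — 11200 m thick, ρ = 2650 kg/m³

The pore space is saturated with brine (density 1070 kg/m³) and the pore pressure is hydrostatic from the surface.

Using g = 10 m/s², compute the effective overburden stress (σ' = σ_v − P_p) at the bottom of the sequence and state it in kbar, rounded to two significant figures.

2.0 kbar

Overburden (lithostatic) stress σ_v:
anhydrite: 2960 kg/m³ × 10 m/s² × 980 m = 2.901×10^7 Pa = 29.01 MPa
coal seam: 1310 kg/m³ × 10 m/s² × 40 m = 5.240×10^5 Pa = 0.5240 MPa
gneiss: 2650 kg/m³ × 10 m/s² × 11200 m = 2.968×10^8 Pa = 296.8 MPa
Total = 29.01 + 0.5240 + 296.8 = 326.33 MPa
Pore pressure P_p = 1070 kg/m³ × 10 m/s² × 12220 m = 1.308×10^8 Pa = 130.8 MPa
Effective stress σ' = σ_v − P_p = 326.3 − 130.8 = 195.58 MPa = 1.9558 kbar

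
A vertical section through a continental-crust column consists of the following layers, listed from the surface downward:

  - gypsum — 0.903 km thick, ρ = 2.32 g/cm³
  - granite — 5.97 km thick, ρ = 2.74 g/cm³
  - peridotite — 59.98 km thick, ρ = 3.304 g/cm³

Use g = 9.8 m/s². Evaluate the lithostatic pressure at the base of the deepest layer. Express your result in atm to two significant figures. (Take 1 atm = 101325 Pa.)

gypsum: 2320 kg/m³ × 9.8 m/s² × 903 m = 2.053×10^7 Pa = 202.6 atm
granite: 2740 kg/m³ × 9.8 m/s² × 5970 m = 1.603×10^8 Pa = 1582 atm
peridotite: 3304 kg/m³ × 9.8 m/s² × 59980 m = 1.942×10^9 Pa = 19167 atm
Total = 202.6 + 1582 + 19167 = 20952 atm

21000 atm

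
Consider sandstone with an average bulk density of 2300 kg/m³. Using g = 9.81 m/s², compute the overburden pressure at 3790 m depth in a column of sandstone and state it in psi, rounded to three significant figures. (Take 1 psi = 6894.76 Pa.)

12400 psi

sandstone: 2300 kg/m³ × 9.81 m/s² × 3790 m = 8.551×10^7 Pa = 12403 psi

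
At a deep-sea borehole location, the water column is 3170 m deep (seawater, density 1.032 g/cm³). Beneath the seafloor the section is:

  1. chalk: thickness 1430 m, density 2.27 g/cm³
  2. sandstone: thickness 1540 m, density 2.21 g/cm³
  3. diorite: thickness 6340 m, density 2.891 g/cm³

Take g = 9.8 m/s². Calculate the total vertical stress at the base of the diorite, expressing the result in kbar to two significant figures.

seawater: 1032 kg/m³ × 9.8 m/s² × 3170 m = 3.206×10^7 Pa = 0.3206 kbar
chalk: 2270 kg/m³ × 9.8 m/s² × 1430 m = 3.181×10^7 Pa = 0.3181 kbar
sandstone: 2210 kg/m³ × 9.8 m/s² × 1540 m = 3.335×10^7 Pa = 0.3335 kbar
diorite: 2891 kg/m³ × 9.8 m/s² × 6340 m = 1.796×10^8 Pa = 1.796 kbar
Total = 0.3206 + 0.3181 + 0.3335 + 1.796 = 2.7685 kbar

2.8 kbar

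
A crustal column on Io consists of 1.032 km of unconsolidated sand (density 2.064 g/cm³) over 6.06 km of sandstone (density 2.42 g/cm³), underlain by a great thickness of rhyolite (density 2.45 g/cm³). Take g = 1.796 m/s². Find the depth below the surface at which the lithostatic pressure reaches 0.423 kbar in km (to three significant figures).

Pressure at base of upper layers: 2064×1.796×1032 + 2420×1.796×6060 = 3.016×10^7 Pa = 0.3016 kbar
Remaining pressure to be supplied by rhyolite: 4.230×10^7 − 3.016×10^7 = 1.214×10^7 Pa
Additional depth in rhyolite = 1.214×10^7 Pa / (2450 kg/m³ × 1.796 m/s²) = 2758.0 m
Total depth = 7092 m + 2758.0 m = 9850.0 m
= 9.8500 km

9.85 km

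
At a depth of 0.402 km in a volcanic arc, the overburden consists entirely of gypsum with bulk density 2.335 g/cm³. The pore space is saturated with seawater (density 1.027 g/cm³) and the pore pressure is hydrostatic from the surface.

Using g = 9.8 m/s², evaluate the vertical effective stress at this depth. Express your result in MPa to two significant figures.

Overburden (lithostatic) stress σ_v:
gypsum: 2335 kg/m³ × 9.8 m/s² × 402 m = 9.199×10^6 Pa = 9.199 MPa
Pore pressure P_p = 1027 kg/m³ × 9.8 m/s² × 402 m = 4.046×10^6 Pa = 4.046 MPa
Effective stress σ' = σ_v − P_p = 9.199 − 4.046 = 5.1530 MPa

5.2 MPa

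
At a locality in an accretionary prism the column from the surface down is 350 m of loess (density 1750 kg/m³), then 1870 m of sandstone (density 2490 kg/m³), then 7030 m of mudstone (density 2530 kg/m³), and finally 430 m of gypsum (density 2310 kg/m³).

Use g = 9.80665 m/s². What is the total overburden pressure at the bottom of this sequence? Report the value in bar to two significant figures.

2400 bar

loess: 1750 kg/m³ × 9.80665 m/s² × 350 m = 6.007×10^6 Pa = 60.07 bar
sandstone: 2490 kg/m³ × 9.80665 m/s² × 1870 m = 4.566×10^7 Pa = 456.6 bar
mudstone: 2530 kg/m³ × 9.80665 m/s² × 7030 m = 1.744×10^8 Pa = 1744 bar
gypsum: 2310 kg/m³ × 9.80665 m/s² × 430 m = 9.741×10^6 Pa = 97.41 bar
Total = 60.07 + 456.6 + 1744 + 97.41 = 2358.3 bar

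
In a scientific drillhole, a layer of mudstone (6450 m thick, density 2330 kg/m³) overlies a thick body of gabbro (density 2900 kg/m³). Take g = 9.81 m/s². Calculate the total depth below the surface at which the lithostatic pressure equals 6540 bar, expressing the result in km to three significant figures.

Pressure at base of upper layers: 2330×9.81×6450 = 1.474×10^8 Pa = 1474 bar
Remaining pressure to be supplied by gabbro: 6.540×10^8 − 1.474×10^8 = 5.066×10^8 Pa
Additional depth in gabbro = 5.066×10^8 Pa / (2900 kg/m³ × 9.81 m/s²) = 17806 m
Total depth = 6450 m + 17806 m = 24256 m
= 24.256 km

24.3 km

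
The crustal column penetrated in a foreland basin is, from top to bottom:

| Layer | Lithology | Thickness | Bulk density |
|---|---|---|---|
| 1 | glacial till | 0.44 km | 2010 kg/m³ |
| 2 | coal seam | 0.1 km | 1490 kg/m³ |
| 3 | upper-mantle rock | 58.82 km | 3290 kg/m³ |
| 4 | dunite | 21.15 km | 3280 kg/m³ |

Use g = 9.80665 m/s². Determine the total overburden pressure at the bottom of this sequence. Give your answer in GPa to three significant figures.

2.59 GPa

glacial till: 2010 kg/m³ × 9.80665 m/s² × 440 m = 8.673×10^6 Pa = 8.673×10^-3 GPa
coal seam: 1490 kg/m³ × 9.80665 m/s² × 100 m = 1.461×10^6 Pa = 1.461×10^-3 GPa
upper-mantle rock: 3290 kg/m³ × 9.80665 m/s² × 58820 m = 1.898×10^9 Pa = 1.898 GPa
dunite: 3280 kg/m³ × 9.80665 m/s² × 21150 m = 6.803×10^8 Pa = 0.6803 GPa
Total = 8.673×10^-3 + 1.461×10^-3 + 1.898 + 0.6803 = 2.5882 GPa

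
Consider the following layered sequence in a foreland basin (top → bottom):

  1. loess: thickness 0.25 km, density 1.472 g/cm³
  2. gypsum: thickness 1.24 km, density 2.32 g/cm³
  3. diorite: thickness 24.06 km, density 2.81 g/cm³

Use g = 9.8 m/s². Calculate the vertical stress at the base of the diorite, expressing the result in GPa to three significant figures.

loess: 1472 kg/m³ × 9.8 m/s² × 250 m = 3.606×10^6 Pa = 3.606×10^-3 GPa
gypsum: 2320 kg/m³ × 9.8 m/s² × 1240 m = 2.819×10^7 Pa = 0.02819 GPa
diorite: 2810 kg/m³ × 9.8 m/s² × 24060 m = 6.626×10^8 Pa = 0.6626 GPa
Total = 3.606×10^-3 + 0.02819 + 0.6626 = 0.69436 GPa

0.694 GPa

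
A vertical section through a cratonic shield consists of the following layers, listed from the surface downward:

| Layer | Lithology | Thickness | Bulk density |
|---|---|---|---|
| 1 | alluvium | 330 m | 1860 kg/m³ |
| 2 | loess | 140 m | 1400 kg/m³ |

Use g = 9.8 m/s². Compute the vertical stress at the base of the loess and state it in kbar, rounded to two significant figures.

0.079 kbar

alluvium: 1860 kg/m³ × 9.8 m/s² × 330 m = 6.015×10^6 Pa = 0.06015 kbar
loess: 1400 kg/m³ × 9.8 m/s² × 140 m = 1.921×10^6 Pa = 0.01921 kbar
Total = 0.06015 + 0.01921 = 0.079360 kbar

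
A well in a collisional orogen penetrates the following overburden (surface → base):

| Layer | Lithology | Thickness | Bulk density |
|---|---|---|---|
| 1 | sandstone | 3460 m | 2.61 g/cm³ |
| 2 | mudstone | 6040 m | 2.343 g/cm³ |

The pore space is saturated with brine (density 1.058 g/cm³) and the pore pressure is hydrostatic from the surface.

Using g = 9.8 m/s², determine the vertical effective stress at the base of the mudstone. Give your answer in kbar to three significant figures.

Overburden (lithostatic) stress σ_v:
sandstone: 2610 kg/m³ × 9.8 m/s² × 3460 m = 8.850×10^7 Pa = 88.50 MPa
mudstone: 2343 kg/m³ × 9.8 m/s² × 6040 m = 1.387×10^8 Pa = 138.7 MPa
Total = 88.50 + 138.7 = 227.19 MPa
Pore pressure P_p = 1058 kg/m³ × 9.8 m/s² × 9500 m = 9.850×10^7 Pa = 98.50 MPa
Effective stress σ' = σ_v − P_p = 227.2 − 98.50 = 128.69 MPa = 1.2869 kbar

1.29 kbar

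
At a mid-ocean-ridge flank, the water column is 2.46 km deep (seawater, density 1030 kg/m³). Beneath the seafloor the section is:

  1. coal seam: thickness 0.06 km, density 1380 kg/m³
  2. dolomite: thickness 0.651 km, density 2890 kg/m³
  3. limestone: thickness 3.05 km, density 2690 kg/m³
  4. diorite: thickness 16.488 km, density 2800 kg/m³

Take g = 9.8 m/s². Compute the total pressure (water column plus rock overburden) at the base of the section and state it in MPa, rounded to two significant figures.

580 MPa

seawater: 1030 kg/m³ × 9.8 m/s² × 2460 m = 2.483×10^7 Pa = 24.83 MPa
coal seam: 1380 kg/m³ × 9.8 m/s² × 60 m = 8.114×10^5 Pa = 0.8114 MPa
dolomite: 2890 kg/m³ × 9.8 m/s² × 651 m = 1.844×10^7 Pa = 18.44 MPa
limestone: 2690 kg/m³ × 9.8 m/s² × 3050 m = 8.040×10^7 Pa = 80.40 MPa
diorite: 2800 kg/m³ × 9.8 m/s² × 16488 m = 4.524×10^8 Pa = 452.4 MPa
Total = 24.83 + 0.8114 + 18.44 + 80.40 + 452.4 = 576.92 MPa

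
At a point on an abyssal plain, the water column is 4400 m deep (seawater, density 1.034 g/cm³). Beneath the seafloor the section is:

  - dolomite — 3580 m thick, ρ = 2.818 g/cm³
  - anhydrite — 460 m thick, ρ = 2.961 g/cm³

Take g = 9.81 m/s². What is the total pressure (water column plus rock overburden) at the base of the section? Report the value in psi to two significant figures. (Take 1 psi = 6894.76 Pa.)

23000 psi

seawater: 1034 kg/m³ × 9.81 m/s² × 4400 m = 4.463×10^7 Pa = 6473 psi
dolomite: 2818 kg/m³ × 9.81 m/s² × 3580 m = 9.897×10^7 Pa = 14354 psi
anhydrite: 2961 kg/m³ × 9.81 m/s² × 460 m = 1.336×10^7 Pa = 1938 psi
Total = 6473 + 14354 + 1938 = 22765 psi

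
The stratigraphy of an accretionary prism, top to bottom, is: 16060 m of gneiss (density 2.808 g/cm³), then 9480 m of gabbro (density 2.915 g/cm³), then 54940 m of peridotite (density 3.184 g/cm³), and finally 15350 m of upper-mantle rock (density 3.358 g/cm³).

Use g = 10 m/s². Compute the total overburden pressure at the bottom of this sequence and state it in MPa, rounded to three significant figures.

gneiss: 2808 kg/m³ × 10 m/s² × 16060 m = 4.510×10^8 Pa = 451.0 MPa
gabbro: 2915 kg/m³ × 10 m/s² × 9480 m = 2.763×10^8 Pa = 276.3 MPa
peridotite: 3184 kg/m³ × 10 m/s² × 54940 m = 1.749×10^9 Pa = 1749 MPa
upper-mantle rock: 3358 kg/m³ × 10 m/s² × 15350 m = 5.155×10^8 Pa = 515.5 MPa
Total = 451.0 + 276.3 + 1749 + 515.5 = 2992.0 MPa

2990 MPa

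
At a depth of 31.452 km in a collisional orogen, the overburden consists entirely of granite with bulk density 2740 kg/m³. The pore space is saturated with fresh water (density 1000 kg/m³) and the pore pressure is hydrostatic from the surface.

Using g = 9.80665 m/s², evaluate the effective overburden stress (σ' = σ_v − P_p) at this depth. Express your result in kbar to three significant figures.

Overburden (lithostatic) stress σ_v:
granite: 2740 kg/m³ × 9.80665 m/s² × 31452 m = 8.451×10^8 Pa = 845.1 MPa
Pore pressure P_p = 1000 kg/m³ × 9.80665 m/s² × 31452 m = 3.084×10^8 Pa = 308.4 MPa
Effective stress σ' = σ_v − P_p = 845.1 − 308.4 = 536.68 MPa = 5.3668 kbar

5.37 kbar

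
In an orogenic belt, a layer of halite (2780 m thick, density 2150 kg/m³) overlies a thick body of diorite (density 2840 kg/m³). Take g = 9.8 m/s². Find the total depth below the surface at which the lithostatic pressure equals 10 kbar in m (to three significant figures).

Pressure at base of upper layers: 2150×9.8×2780 = 5.857×10^7 Pa = 0.5857 kbar
Remaining pressure to be supplied by diorite: 1.000×10^9 − 5.857×10^7 = 9.414×10^8 Pa
Additional depth in diorite = 9.414×10^8 Pa / (2840 kg/m³ × 9.8 m/s²) = 33825 m
Total depth = 2780 m + 33825 m = 36605 m

36600 m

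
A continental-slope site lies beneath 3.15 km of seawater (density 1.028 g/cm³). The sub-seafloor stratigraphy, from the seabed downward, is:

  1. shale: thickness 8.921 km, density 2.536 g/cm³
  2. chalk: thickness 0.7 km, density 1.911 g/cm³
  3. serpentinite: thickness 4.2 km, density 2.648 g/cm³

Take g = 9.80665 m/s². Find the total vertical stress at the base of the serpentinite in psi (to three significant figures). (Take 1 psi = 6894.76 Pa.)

54500 psi

seawater: 1028 kg/m³ × 9.80665 m/s² × 3150 m = 3.176×10^7 Pa = 4606 psi
shale: 2536 kg/m³ × 9.80665 m/s² × 8921 m = 2.219×10^8 Pa = 32178 psi
chalk: 1911 kg/m³ × 9.80665 m/s² × 700 m = 1.312×10^7 Pa = 1903 psi
serpentinite: 2648 kg/m³ × 9.80665 m/s² × 4200 m = 1.091×10^8 Pa = 15819 psi
Total = 4606 + 32178 + 1903 + 15819 = 54505 psi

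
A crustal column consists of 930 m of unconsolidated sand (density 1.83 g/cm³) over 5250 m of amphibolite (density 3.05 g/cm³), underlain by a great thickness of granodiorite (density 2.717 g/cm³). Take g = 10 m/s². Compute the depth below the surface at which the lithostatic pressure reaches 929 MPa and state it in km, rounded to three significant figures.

Pressure at base of upper layers: 1830×10×930 + 3050×10×5250 = 1.771×10^8 Pa = 177.1 MPa
Remaining pressure to be supplied by granodiorite: 9.290×10^8 − 1.771×10^8 = 7.519×10^8 Pa
Additional depth in granodiorite = 7.519×10^8 Pa / (2717 kg/m³ × 10 m/s²) = 27672 m
Total depth = 6180 m + 27672 m = 33852 m
= 33.852 km

33.9 km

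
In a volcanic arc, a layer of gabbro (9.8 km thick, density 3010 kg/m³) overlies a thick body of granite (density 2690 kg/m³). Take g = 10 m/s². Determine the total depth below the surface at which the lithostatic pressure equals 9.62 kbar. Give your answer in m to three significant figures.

Pressure at base of upper layers: 3010×10×9800 = 2.950×10^8 Pa = 2.950 kbar
Remaining pressure to be supplied by granite: 9.620×10^8 − 2.950×10^8 = 6.670×10^8 Pa
Additional depth in granite = 6.670×10^8 Pa / (2690 kg/m³ × 10 m/s²) = 24796 m
Total depth = 9800 m + 24796 m = 34596 m

34600 m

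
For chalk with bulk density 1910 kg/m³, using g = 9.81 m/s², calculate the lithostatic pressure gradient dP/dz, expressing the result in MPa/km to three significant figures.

18.7 MPa/km

dP/dz = ρg = 1910 kg/m³ × 9.81 m/s² = 18737 Pa/m
= 18737 Pa/m × (1 MPa/km / 1000.0 Pa/m) = 18.737 MPa/km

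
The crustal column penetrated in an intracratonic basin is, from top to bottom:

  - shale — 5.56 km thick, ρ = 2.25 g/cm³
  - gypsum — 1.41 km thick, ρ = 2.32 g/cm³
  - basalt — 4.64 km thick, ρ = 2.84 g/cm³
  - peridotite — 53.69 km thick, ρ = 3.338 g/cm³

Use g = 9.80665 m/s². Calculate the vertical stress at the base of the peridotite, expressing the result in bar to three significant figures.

shale: 2250 kg/m³ × 9.80665 m/s² × 5560 m = 1.227×10^8 Pa = 1227 bar
gypsum: 2320 kg/m³ × 9.80665 m/s² × 1410 m = 3.208×10^7 Pa = 320.8 bar
basalt: 2840 kg/m³ × 9.80665 m/s² × 4640 m = 1.292×10^8 Pa = 1292 bar
peridotite: 3338 kg/m³ × 9.80665 m/s² × 53690 m = 1.758×10^9 Pa = 17575 bar
Total = 1227 + 320.8 + 1292 + 17575 = 20415 bar

20400 bar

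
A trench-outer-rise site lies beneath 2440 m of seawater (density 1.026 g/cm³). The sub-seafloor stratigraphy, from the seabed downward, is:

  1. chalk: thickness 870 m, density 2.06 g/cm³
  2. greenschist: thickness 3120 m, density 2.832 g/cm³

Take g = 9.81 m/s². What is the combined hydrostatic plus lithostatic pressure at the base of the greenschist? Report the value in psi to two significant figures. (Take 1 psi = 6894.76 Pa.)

seawater: 1026 kg/m³ × 9.81 m/s² × 2440 m = 2.456×10^7 Pa = 3562 psi
chalk: 2060 kg/m³ × 9.81 m/s² × 870 m = 1.758×10^7 Pa = 2550 psi
greenschist: 2832 kg/m³ × 9.81 m/s² × 3120 m = 8.668×10^7 Pa = 12572 psi
Total = 3562 + 2550 + 12572 = 18684 psi

19000 psi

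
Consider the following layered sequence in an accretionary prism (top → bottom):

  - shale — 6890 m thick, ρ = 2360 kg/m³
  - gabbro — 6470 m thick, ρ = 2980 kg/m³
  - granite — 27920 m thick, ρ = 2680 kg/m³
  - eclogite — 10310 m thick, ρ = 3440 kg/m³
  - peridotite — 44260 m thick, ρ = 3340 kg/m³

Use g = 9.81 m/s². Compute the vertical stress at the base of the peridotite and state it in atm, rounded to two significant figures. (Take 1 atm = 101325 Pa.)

28000 atm

shale: 2360 kg/m³ × 9.81 m/s² × 6890 m = 1.595×10^8 Pa = 1574 atm
gabbro: 2980 kg/m³ × 9.81 m/s² × 6470 m = 1.891×10^8 Pa = 1867 atm
granite: 2680 kg/m³ × 9.81 m/s² × 27920 m = 7.340×10^8 Pa = 7244 atm
eclogite: 3440 kg/m³ × 9.81 m/s² × 10310 m = 3.479×10^8 Pa = 3434 atm
peridotite: 3340 kg/m³ × 9.81 m/s² × 44260 m = 1.450×10^9 Pa = 14312 atm
Total = 1574 + 1867 + 7244 + 3434 + 14312 = 28431 atm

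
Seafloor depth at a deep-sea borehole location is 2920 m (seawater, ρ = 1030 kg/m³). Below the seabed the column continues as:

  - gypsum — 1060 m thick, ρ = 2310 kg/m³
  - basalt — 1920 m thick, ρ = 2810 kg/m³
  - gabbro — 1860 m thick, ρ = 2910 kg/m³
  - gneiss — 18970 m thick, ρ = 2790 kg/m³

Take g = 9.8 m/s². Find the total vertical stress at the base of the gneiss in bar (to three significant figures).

6780 bar

seawater: 1030 kg/m³ × 9.8 m/s² × 2920 m = 2.947×10^7 Pa = 294.7 bar
gypsum: 2310 kg/m³ × 9.8 m/s² × 1060 m = 2.400×10^7 Pa = 240.0 bar
basalt: 2810 kg/m³ × 9.8 m/s² × 1920 m = 5.287×10^7 Pa = 528.7 bar
gabbro: 2910 kg/m³ × 9.8 m/s² × 1860 m = 5.304×10^7 Pa = 530.4 bar
gneiss: 2790 kg/m³ × 9.8 m/s² × 18970 m = 5.187×10^8 Pa = 5187 bar
Total = 294.7 + 240.0 + 528.7 + 530.4 + 5187 = 6780.6 bar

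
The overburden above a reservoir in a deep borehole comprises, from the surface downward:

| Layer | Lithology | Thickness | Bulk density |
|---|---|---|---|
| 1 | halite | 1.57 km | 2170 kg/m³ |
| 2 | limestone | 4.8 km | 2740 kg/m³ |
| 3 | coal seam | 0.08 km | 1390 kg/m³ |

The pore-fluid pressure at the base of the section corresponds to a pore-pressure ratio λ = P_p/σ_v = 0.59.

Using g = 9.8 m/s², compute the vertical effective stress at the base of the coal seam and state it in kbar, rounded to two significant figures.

Overburden (lithostatic) stress σ_v:
halite: 2170 kg/m³ × 9.8 m/s² × 1570 m = 3.339×10^7 Pa = 33.39 MPa
limestone: 2740 kg/m³ × 9.8 m/s² × 4800 m = 1.289×10^8 Pa = 128.9 MPa
coal seam: 1390 kg/m³ × 9.8 m/s² × 80 m = 1.090×10^6 Pa = 1.090 MPa
Total = 33.39 + 128.9 + 1.090 = 163.37 MPa
Pore pressure P_p = λ·σ_v = 0.59 × 163.4 MPa = 96.39 MPa
Effective stress σ' = σ_v − P_p = 163.4 − 96.39 = 66.980 MPa = 0.66980 kbar

0.67 kbar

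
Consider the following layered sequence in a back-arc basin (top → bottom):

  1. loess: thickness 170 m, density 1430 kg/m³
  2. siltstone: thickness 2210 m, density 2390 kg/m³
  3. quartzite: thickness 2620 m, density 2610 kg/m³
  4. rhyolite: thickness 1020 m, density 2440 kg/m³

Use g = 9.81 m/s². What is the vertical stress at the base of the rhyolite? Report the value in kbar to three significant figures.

1.46 kbar

loess: 1430 kg/m³ × 9.81 m/s² × 170 m = 2.385×10^6 Pa = 0.02385 kbar
siltstone: 2390 kg/m³ × 9.81 m/s² × 2210 m = 5.182×10^7 Pa = 0.5182 kbar
quartzite: 2610 kg/m³ × 9.81 m/s² × 2620 m = 6.708×10^7 Pa = 0.6708 kbar
rhyolite: 2440 kg/m³ × 9.81 m/s² × 1020 m = 2.442×10^7 Pa = 0.2442 kbar
Total = 0.02385 + 0.5182 + 0.6708 + 0.2442 = 1.4570 kbar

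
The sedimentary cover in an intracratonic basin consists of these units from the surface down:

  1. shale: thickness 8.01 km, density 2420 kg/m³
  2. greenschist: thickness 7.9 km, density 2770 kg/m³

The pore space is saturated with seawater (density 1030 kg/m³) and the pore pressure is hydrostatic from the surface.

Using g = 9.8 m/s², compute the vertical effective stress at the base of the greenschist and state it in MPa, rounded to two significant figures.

Overburden (lithostatic) stress σ_v:
shale: 2420 kg/m³ × 9.8 m/s² × 8010 m = 1.900×10^8 Pa = 190.0 MPa
greenschist: 2770 kg/m³ × 9.8 m/s² × 7900 m = 2.145×10^8 Pa = 214.5 MPa
Total = 190.0 + 214.5 = 404.42 MPa
Pore pressure P_p = 1030 kg/m³ × 9.8 m/s² × 15910 m = 1.606×10^8 Pa = 160.6 MPa
Effective stress σ' = σ_v − P_p = 404.4 − 160.6 = 243.82 MPa

240 MPa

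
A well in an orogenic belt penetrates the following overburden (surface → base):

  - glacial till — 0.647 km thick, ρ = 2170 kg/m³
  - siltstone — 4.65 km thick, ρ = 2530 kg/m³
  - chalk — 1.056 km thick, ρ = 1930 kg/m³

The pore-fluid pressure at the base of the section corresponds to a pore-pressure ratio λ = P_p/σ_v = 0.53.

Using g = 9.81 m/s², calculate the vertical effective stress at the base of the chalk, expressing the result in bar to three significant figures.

701 bar

Overburden (lithostatic) stress σ_v:
glacial till: 2170 kg/m³ × 9.81 m/s² × 647 m = 1.377×10^7 Pa = 13.77 MPa
siltstone: 2530 kg/m³ × 9.81 m/s² × 4650 m = 1.154×10^8 Pa = 115.4 MPa
chalk: 1930 kg/m³ × 9.81 m/s² × 1056 m = 1.999×10^7 Pa = 19.99 MPa
Total = 13.77 + 115.4 + 19.99 = 149.18 MPa
Pore pressure P_p = λ·σ_v = 0.53 × 149.2 MPa = 79.06 MPa
Effective stress σ' = σ_v − P_p = 149.2 − 79.06 = 70.113 MPa = 701.13 bar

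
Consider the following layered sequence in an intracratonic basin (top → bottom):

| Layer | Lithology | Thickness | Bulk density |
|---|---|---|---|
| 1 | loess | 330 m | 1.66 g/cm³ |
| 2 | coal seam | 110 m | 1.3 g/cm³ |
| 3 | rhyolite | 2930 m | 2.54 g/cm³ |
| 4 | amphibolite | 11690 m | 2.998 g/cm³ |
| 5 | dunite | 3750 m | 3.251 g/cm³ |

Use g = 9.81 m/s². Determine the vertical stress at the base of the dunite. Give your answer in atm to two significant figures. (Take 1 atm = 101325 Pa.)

loess: 1660 kg/m³ × 9.81 m/s² × 330 m = 5.374×10^6 Pa = 53.04 atm
coal seam: 1300 kg/m³ × 9.81 m/s² × 110 m = 1.403×10^6 Pa = 13.84 atm
rhyolite: 2540 kg/m³ × 9.81 m/s² × 2930 m = 7.301×10^7 Pa = 720.5 atm
amphibolite: 2998 kg/m³ × 9.81 m/s² × 11690 m = 3.438×10^8 Pa = 3393 atm
dunite: 3251 kg/m³ × 9.81 m/s² × 3750 m = 1.196×10^8 Pa = 1180 atm
Total = 53.04 + 13.84 + 720.5 + 3393 + 1180 = 5360.9 atm

5400 atm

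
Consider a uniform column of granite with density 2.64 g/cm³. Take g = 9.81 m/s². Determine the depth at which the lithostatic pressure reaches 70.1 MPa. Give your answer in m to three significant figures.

2710 m

h = P/(ρg) = 70.1 MPa / (2640 kg/m³ × 9.81 m/s²) = 7.010×10^7 Pa / 25898 Pa/m = 2706.7 m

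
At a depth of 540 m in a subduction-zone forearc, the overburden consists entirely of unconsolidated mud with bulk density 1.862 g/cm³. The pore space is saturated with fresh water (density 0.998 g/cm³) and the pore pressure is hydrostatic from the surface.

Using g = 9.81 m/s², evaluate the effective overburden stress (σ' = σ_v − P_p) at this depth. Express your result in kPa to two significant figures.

4600 kPa

Overburden (lithostatic) stress σ_v:
unconsolidated mud: 1862 kg/m³ × 9.81 m/s² × 540 m = 9.864×10^6 Pa = 9.864 MPa
Pore pressure P_p = 998 kg/m³ × 9.81 m/s² × 540 m = 5.287×10^6 Pa = 5.287 MPa
Effective stress σ' = σ_v − P_p = 9.864 − 5.287 = 4.5770 MPa = 4577.0 kPa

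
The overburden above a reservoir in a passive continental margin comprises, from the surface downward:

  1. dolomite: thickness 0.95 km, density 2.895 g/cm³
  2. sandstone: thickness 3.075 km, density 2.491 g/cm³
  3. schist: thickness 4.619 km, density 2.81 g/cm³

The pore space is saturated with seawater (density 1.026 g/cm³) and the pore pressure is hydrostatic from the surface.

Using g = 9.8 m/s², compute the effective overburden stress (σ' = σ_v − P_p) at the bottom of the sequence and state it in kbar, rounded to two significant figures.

Overburden (lithostatic) stress σ_v:
dolomite: 2895 kg/m³ × 9.8 m/s² × 950 m = 2.695×10^7 Pa = 26.95 MPa
sandstone: 2491 kg/m³ × 9.8 m/s² × 3075 m = 7.507×10^7 Pa = 75.07 MPa
schist: 2810 kg/m³ × 9.8 m/s² × 4619 m = 1.272×10^8 Pa = 127.2 MPa
Total = 26.95 + 75.07 + 127.2 = 229.22 MPa
Pore pressure P_p = 1026 kg/m³ × 9.8 m/s² × 8644 m = 8.691×10^7 Pa = 86.91 MPa
Effective stress σ' = σ_v − P_p = 229.2 − 86.91 = 142.30 MPa = 1.4230 kbar

1.4 kbar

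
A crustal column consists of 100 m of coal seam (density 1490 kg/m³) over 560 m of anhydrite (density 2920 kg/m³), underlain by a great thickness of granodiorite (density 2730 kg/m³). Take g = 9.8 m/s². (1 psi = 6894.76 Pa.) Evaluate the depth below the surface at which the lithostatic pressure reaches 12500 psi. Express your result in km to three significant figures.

3.23 km

Pressure at base of upper layers: 1490×9.8×100 + 2920×9.8×560 = 1.749×10^7 Pa = 2536 psi
Remaining pressure to be supplied by granodiorite: 8.618×10^7 − 1.749×10^7 = 6.870×10^7 Pa
Additional depth in granodiorite = 6.870×10^7 Pa / (2730 kg/m³ × 9.8 m/s²) = 2567.8 m
Total depth = 660 m + 2567.8 m = 3227.8 m
= 3.2278 km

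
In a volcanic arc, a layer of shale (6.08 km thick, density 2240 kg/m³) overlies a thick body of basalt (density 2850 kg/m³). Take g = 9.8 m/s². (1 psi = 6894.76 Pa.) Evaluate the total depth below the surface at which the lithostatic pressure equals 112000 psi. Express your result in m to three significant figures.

Pressure at base of upper layers: 2240×9.8×6080 = 1.335×10^8 Pa = 19358 psi
Remaining pressure to be supplied by basalt: 7.722×10^8 − 1.335×10^8 = 6.387×10^8 Pa
Additional depth in basalt = 6.387×10^8 Pa / (2850 kg/m³ × 9.8 m/s²) = 22869 m
Total depth = 6080 m + 22869 m = 28949 m

28900 m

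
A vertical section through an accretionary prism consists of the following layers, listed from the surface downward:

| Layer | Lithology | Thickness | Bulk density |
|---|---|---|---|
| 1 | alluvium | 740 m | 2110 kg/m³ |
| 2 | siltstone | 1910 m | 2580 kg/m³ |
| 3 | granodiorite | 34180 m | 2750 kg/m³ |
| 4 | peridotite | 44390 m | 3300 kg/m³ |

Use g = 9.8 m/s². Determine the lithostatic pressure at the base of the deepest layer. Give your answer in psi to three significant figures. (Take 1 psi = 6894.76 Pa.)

351000 psi

alluvium: 2110 kg/m³ × 9.8 m/s² × 740 m = 1.530×10^7 Pa = 2219 psi
siltstone: 2580 kg/m³ × 9.8 m/s² × 1910 m = 4.829×10^7 Pa = 7004 psi
granodiorite: 2750 kg/m³ × 9.8 m/s² × 34180 m = 9.212×10^8 Pa = 1.336×10^5 psi
peridotite: 3300 kg/m³ × 9.8 m/s² × 44390 m = 1.436×10^9 Pa = 2.082×10^5 psi
Total = 2219 + 7004 + 1.336×10^5 + 2.082×10^5 = 3.5104×10^5 psi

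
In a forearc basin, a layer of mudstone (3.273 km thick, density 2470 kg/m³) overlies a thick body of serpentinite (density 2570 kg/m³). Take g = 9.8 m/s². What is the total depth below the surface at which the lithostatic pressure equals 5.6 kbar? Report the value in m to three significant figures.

22400 m

Pressure at base of upper layers: 2470×9.8×3273 = 7.923×10^7 Pa = 0.7923 kbar
Remaining pressure to be supplied by serpentinite: 5.600×10^8 − 7.923×10^7 = 4.808×10^8 Pa
Additional depth in serpentinite = 4.808×10^8 Pa / (2570 kg/m³ × 9.8 m/s²) = 19089 m
Total depth = 3273 m + 19089 m = 22362 m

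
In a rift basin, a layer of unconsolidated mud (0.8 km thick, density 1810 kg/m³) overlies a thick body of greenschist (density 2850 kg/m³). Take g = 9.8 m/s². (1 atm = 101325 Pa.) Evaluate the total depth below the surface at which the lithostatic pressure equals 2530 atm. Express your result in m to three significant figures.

Pressure at base of upper layers: 1810×9.8×800 = 1.419×10^7 Pa = 140.0 atm
Remaining pressure to be supplied by greenschist: 2.564×10^8 − 1.419×10^7 = 2.422×10^8 Pa
Additional depth in greenschist = 2.422×10^8 Pa / (2850 kg/m³ × 9.8 m/s²) = 8670.3 m
Total depth = 800 m + 8670.3 m = 9470.3 m

9470 m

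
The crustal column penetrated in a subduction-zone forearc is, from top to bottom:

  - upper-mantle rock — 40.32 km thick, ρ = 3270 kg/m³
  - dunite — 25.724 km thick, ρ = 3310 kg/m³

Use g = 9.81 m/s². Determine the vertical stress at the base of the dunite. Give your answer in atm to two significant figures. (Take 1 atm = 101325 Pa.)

upper-mantle rock: 3270 kg/m³ × 9.81 m/s² × 40320 m = 1.293×10^9 Pa = 12765 atm
dunite: 3310 kg/m³ × 9.81 m/s² × 25724 m = 8.353×10^8 Pa = 8244 atm
Total = 12765 + 8244 = 21009 atm

21000 atm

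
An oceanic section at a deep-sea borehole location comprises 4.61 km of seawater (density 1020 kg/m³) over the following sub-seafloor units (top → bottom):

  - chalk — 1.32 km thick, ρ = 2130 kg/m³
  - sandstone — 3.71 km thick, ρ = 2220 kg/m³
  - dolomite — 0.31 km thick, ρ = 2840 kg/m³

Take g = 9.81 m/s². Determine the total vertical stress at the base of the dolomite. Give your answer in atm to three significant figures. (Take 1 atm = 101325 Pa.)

seawater: 1020 kg/m³ × 9.81 m/s² × 4610 m = 4.613×10^7 Pa = 455.3 atm
chalk: 2130 kg/m³ × 9.81 m/s² × 1320 m = 2.758×10^7 Pa = 272.2 atm
sandstone: 2220 kg/m³ × 9.81 m/s² × 3710 m = 8.080×10^7 Pa = 797.4 atm
dolomite: 2840 kg/m³ × 9.81 m/s² × 310 m = 8.637×10^6 Pa = 85.24 atm
Total = 455.3 + 272.2 + 797.4 + 85.24 = 1610.1 atm

1610 atm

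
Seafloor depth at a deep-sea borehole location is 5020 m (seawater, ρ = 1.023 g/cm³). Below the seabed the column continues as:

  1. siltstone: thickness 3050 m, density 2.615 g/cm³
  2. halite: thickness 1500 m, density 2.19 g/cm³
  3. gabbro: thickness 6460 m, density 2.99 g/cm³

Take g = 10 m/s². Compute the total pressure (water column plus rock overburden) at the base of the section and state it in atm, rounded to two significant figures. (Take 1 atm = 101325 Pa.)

seawater: 1023 kg/m³ × 10 m/s² × 5020 m = 5.135×10^7 Pa = 506.8 atm
siltstone: 2615 kg/m³ × 10 m/s² × 3050 m = 7.976×10^7 Pa = 787.1 atm
halite: 2190 kg/m³ × 10 m/s² × 1500 m = 3.285×10^7 Pa = 324.2 atm
gabbro: 2990 kg/m³ × 10 m/s² × 6460 m = 1.932×10^8 Pa = 1906 atm
Total = 506.8 + 787.1 + 324.2 + 1906 = 3524.5 atm

3500 atm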